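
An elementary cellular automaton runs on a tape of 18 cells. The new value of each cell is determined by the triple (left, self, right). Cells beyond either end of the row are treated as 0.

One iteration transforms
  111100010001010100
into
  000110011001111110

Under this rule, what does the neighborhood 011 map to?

0

At position 0 the neighborhood is 011; the next row has 0 there.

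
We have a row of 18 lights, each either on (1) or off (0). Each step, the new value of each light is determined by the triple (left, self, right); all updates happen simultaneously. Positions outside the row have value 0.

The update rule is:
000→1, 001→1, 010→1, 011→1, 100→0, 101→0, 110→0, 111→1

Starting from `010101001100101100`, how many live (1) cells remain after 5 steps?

10

110101011001101001
100101010011001011
101101010110011010
101001010100110010
101011010101100110
count of 1: 10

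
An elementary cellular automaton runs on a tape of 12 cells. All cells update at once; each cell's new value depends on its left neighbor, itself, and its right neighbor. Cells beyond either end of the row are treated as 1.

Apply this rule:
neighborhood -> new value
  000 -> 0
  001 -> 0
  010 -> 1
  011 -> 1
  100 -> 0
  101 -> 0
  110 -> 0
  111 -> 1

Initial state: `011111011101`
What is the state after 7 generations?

011110011001
011100010001
011000010001
010000010001
010000010001  (fixed point — unchanged through generation 7)

010000010001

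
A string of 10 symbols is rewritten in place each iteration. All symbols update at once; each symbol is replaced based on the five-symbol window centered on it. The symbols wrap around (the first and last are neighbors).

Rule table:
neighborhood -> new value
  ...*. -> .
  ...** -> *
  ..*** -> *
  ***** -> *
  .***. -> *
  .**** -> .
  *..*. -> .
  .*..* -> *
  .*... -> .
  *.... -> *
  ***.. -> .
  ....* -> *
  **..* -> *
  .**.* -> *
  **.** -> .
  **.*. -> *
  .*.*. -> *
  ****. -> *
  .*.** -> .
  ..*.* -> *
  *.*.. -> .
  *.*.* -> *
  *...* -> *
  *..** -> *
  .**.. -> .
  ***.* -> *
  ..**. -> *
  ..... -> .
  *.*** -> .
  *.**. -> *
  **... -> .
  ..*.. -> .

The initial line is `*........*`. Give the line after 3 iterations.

..*....***
*...*****.
..***.****

..***.****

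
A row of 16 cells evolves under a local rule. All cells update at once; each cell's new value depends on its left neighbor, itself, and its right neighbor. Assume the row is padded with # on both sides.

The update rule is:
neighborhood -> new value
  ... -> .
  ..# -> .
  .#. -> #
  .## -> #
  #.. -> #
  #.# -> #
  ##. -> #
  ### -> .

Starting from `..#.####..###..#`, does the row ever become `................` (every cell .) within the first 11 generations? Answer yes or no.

#.###..##.#.##.#
###.##.#########
..######........
#.#....##.......
####...###......
...##..#.##.....
#..###.#####....
##.#.###...##...
.#####.##..###..
##...#####.#.##.
.##..#...#######
generation 11 is .##..#...#######, still not uniform .

no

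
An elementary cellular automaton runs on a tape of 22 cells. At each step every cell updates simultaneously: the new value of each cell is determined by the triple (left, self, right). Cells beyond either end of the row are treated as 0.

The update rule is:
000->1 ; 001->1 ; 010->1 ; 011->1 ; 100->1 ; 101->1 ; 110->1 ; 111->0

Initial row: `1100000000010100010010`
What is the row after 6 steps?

step 1: 1111111111111111111111
step 2: 1000000000000000000001
step 3: 1111111111111111111111  (repeats step 1; period 2)
step 6: 1000000000000000000001

1000000000000000000001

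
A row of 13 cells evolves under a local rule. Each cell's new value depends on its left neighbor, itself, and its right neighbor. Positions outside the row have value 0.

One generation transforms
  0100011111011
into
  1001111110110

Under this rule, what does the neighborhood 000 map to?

At position 3 the neighborhood is 000; the next row has 1 there.

1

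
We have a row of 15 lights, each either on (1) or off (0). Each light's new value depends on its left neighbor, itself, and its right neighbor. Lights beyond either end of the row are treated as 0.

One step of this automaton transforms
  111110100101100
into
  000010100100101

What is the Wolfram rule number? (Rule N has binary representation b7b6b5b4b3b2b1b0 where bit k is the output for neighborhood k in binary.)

69

position 1: 111 → 0  (bit 7 = 0)
position 4: 110 → 1  (bit 6 = 1)
position 5: 101 → 0  (bit 5 = 0)
position 7: 100 → 0  (bit 4 = 0)
position 0: 011 → 0  (bit 3 = 0)
position 6: 010 → 1  (bit 2 = 1)
position 8: 001 → 0  (bit 1 = 0)
position 14: 000 → 1  (bit 0 = 1)
bits b7..b0 = 01000101 = 69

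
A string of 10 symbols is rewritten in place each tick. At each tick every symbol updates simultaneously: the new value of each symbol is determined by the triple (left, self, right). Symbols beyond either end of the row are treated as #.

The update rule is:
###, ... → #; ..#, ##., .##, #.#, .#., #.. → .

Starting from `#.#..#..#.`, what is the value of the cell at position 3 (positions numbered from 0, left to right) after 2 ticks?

tick 1: ..........
tick 2: .########.
position 3 holds #

#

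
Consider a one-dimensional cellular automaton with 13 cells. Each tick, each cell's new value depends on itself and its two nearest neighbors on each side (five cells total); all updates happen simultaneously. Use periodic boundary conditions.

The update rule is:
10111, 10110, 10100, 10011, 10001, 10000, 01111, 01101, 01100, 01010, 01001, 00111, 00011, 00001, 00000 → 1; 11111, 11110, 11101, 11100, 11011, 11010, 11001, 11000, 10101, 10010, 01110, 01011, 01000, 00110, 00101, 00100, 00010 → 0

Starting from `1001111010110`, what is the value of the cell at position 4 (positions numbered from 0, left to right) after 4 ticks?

1

1111100000110
1100001111010
1101111100000
0101100001111
position 4 holds 1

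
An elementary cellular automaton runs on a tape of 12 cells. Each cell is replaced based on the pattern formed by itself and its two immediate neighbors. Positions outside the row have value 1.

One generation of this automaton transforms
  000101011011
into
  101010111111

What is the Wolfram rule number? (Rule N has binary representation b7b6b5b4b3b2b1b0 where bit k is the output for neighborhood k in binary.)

position 11: 111 → 1  (bit 7 = 1)
position 8: 110 → 1  (bit 6 = 1)
position 4: 101 → 1  (bit 5 = 1)
position 0: 100 → 1  (bit 4 = 1)
position 7: 011 → 1  (bit 3 = 1)
position 3: 010 → 0  (bit 2 = 0)
position 2: 001 → 1  (bit 1 = 1)
position 1: 000 → 0  (bit 0 = 0)
bits b7..b0 = 11111010 = 250

250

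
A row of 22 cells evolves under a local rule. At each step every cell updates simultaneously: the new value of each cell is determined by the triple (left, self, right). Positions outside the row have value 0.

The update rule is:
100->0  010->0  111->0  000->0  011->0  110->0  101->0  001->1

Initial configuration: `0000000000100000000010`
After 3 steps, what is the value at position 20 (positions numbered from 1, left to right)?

0000000001000000000100
0000000010000000001000
0000000100000000010000
position 20 holds 0

0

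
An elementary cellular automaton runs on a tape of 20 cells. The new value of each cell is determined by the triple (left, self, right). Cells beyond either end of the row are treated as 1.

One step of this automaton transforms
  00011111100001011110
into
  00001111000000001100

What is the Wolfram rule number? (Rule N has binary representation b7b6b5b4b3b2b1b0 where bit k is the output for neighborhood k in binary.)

128

position 4: 111 → 1  (bit 7 = 1)
position 8: 110 → 0  (bit 6 = 0)
position 14: 101 → 0  (bit 5 = 0)
position 0: 100 → 0  (bit 4 = 0)
position 3: 011 → 0  (bit 3 = 0)
position 13: 010 → 0  (bit 2 = 0)
position 2: 001 → 0  (bit 1 = 0)
position 1: 000 → 0  (bit 0 = 0)
bits b7..b0 = 10000000 = 128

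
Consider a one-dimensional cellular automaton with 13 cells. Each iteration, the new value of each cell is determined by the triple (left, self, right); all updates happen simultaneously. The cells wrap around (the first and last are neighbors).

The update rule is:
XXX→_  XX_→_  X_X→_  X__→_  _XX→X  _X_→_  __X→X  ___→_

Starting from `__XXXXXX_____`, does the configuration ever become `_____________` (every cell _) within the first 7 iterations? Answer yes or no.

iteration 1: _XX__________
iteration 2: XX___________
iteration 3: X___________X
iteration 4: ___________XX
iteration 5: __________XX_
iteration 6: _________XX__
iteration 7: ________XX___
iteration 7 is ________XX___, still not uniform _

no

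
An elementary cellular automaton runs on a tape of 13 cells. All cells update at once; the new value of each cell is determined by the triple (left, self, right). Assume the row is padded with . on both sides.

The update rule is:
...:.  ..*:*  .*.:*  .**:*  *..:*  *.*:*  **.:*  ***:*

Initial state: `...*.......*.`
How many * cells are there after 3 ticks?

12

tick 1: ..***.....***
tick 2: .*****...****
tick 3: *******.*****
count of *: 12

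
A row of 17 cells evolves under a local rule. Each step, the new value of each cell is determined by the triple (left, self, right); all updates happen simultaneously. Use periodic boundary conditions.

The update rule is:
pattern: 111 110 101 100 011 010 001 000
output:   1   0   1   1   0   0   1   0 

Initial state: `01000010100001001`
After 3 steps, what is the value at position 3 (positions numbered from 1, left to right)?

1

step 1: 10100101010010110
step 2: 01011010101101001
step 3: 10100101010010110
position 3 holds 1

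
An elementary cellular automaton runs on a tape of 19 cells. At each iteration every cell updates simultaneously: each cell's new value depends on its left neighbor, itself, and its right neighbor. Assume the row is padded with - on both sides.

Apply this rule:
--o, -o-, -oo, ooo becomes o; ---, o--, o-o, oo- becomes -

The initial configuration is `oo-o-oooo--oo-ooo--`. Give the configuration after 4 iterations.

iteration 1: o--o-ooo--oo--oo---
iteration 2: o-oo-oo--oo--oo----
iteration 3: o-o--o--oo--oo-----
iteration 4: o-o-oo-oo--oo------

o-o-oo-oo--oo------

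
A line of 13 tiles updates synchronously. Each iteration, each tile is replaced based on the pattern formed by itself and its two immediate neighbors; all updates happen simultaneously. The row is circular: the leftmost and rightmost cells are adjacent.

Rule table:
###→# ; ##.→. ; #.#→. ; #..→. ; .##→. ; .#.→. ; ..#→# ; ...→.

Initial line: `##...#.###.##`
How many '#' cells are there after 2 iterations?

iteration 1: #...#...#...#
iteration 2: ...#...#...#.
count of #: 3

3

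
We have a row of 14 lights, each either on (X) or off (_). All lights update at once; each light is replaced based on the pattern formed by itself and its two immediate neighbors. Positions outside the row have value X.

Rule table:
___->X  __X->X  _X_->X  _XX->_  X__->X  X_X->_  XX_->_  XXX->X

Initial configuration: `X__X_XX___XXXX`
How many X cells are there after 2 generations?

7

_XXX___XXX_XXX
__X_XXX_X___XX
count of X: 7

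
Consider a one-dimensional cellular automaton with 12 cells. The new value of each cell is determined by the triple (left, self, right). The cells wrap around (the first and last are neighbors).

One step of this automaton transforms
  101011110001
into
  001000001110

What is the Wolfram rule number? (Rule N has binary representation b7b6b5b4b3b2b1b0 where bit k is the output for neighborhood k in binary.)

23

position 5: 111 → 0  (bit 7 = 0)
position 0: 110 → 0  (bit 6 = 0)
position 1: 101 → 0  (bit 5 = 0)
position 8: 100 → 1  (bit 4 = 1)
position 4: 011 → 0  (bit 3 = 0)
position 2: 010 → 1  (bit 2 = 1)
position 10: 001 → 1  (bit 1 = 1)
position 9: 000 → 1  (bit 0 = 1)
bits b7..b0 = 00010111 = 23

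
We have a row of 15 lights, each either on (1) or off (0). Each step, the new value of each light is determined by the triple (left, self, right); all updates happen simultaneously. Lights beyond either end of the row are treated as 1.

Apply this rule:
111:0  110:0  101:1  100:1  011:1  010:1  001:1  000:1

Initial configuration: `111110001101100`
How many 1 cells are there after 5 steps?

6

000001111011011
111111000110110
000000111101101
111111100011011
000000011110110
count of 1: 6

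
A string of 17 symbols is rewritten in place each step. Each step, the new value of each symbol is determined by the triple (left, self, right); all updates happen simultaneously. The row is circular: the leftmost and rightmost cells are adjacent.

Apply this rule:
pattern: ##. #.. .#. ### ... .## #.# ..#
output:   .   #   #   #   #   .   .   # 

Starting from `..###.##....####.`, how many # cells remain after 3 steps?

step 1: ##.#....####.##.#
step 2: #..#####.##......
step 3: ###.###....######
count of #: 12

12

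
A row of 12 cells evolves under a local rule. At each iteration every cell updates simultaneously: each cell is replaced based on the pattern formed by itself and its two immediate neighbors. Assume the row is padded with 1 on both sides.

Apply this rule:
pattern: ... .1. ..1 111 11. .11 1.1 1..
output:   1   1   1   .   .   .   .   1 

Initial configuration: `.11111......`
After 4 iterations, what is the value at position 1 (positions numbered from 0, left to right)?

1

iteration 1: ......111111
iteration 2: 111111......
iteration 3: ......111111  (repeats iteration 1; period 2)
iteration 4: 111111......
position 1 holds 1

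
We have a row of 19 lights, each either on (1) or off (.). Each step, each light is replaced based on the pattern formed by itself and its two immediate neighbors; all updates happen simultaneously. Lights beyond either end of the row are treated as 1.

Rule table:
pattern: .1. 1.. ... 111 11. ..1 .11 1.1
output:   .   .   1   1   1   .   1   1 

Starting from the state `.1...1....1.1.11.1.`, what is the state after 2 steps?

1....1.11...1111111

1..1...11..1.1111.1
1....1.11...1111111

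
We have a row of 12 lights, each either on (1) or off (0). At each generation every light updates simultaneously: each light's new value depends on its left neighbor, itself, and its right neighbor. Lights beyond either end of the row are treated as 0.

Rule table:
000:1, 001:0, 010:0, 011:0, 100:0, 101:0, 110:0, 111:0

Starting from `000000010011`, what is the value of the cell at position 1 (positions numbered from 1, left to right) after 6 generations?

0

111111000000
000000011111
111111000000  (repeats generation 1; period 2)
generation 6: 000000011111
position 1 holds 0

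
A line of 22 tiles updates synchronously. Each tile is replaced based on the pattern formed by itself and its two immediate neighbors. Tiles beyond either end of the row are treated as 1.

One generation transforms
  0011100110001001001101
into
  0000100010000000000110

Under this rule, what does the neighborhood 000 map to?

0

At position 10 the neighborhood is 000; the next row has 0 there.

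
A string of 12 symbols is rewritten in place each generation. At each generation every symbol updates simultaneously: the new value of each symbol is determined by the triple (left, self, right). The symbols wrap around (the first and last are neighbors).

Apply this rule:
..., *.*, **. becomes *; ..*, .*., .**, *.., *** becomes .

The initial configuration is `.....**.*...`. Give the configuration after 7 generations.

****..**..**
...*...*....
**...*...***
.*.*...*....
..*..*...***
.......*...*
.*****...*..

.*****...*..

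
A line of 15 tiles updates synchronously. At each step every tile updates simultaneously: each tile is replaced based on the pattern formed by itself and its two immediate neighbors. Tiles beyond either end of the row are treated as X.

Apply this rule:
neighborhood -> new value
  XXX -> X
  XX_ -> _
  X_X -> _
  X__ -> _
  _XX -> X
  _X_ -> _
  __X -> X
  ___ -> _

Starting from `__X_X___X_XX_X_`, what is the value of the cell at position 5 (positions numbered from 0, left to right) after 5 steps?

_

_X_____X__X____
______X__X____X
_____X__X____XX
____X__X____XXX
___X__X____XXXX
position 5 holds _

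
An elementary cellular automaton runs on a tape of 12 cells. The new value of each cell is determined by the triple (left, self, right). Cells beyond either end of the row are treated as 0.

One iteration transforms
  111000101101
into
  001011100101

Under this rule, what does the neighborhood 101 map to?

At position 7 the neighborhood is 101; the next row has 0 there.

0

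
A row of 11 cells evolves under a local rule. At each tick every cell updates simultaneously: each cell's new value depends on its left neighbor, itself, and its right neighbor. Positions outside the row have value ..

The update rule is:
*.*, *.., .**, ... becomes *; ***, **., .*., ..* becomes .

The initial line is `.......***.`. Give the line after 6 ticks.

*.*.*..*.*.

******.*..*
*.....*.*..
.****..*.**
.*...*..**.
..**..*.*.*
*.*.*..*.*.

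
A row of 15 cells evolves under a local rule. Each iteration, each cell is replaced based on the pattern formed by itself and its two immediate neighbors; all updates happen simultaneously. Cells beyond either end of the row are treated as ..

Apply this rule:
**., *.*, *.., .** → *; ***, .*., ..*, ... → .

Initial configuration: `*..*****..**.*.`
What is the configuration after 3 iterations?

...*.*.*..*****

.*.*...**.***.*
..*.*..****.**.
...*.*.*..*****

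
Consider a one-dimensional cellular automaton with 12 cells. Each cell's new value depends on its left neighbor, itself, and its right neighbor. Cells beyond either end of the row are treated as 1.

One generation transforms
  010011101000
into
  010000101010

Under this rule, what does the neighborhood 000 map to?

1

At position 10 the neighborhood is 000; the next row has 1 there.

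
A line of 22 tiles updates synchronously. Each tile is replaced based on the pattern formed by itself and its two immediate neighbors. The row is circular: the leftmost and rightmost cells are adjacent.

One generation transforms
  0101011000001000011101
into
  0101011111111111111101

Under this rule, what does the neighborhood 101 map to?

At position 0 the neighborhood is 101; the next row has 0 there.

0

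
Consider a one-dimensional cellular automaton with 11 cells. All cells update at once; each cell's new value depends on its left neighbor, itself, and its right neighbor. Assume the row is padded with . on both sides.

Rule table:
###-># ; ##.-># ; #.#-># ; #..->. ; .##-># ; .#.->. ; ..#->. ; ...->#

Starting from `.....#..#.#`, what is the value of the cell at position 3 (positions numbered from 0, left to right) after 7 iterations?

#

iteration 1: ####.....#.
iteration 2: ####.###...
iteration 3: ########.##
iteration 4: ###########
iteration 5: ###########  (fixed point — unchanged through iteration 7)
position 3 holds #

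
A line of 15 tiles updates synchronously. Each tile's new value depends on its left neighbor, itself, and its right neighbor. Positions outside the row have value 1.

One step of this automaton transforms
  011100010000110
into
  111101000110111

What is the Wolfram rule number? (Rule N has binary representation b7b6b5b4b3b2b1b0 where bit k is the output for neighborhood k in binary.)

233

position 2: 111 → 1  (bit 7 = 1)
position 3: 110 → 1  (bit 6 = 1)
position 0: 101 → 1  (bit 5 = 1)
position 4: 100 → 0  (bit 4 = 0)
position 1: 011 → 1  (bit 3 = 1)
position 7: 010 → 0  (bit 2 = 0)
position 6: 001 → 0  (bit 1 = 0)
position 5: 000 → 1  (bit 0 = 1)
bits b7..b0 = 11101001 = 233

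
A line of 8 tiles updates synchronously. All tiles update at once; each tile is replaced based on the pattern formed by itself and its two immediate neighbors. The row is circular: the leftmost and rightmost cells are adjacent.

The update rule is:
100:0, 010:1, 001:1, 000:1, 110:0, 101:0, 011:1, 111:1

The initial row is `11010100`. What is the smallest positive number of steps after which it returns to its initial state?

8

10010101
00110101
01100101
01001101
01011001
01010011
01010110
11010100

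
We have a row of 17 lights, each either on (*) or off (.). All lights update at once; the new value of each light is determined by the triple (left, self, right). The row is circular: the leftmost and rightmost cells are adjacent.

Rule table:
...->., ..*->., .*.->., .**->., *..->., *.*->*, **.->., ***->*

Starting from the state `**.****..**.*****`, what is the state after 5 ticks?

*.*.**.....*.****
.*.*........*.***
*.*..........*.*.
.*............*.*
*..............*.

*..............*.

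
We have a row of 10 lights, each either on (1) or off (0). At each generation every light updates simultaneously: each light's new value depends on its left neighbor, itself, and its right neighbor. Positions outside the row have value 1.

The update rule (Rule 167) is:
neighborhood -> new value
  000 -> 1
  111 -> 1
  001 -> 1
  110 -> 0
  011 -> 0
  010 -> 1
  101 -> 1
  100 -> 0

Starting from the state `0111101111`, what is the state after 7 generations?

1011010111
0100111011
1101010101
1011111110
0101111101
1110111010
1101010111

1101010111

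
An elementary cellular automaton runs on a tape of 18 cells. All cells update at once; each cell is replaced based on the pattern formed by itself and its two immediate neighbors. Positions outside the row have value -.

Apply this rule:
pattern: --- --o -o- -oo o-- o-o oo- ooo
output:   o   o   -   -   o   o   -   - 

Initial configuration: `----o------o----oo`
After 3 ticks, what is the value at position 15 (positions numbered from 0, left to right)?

tick 1: oooo-oooooo-oooo--
tick 2: ----o------o----oo  (repeats tick 0; period 2)
tick 3: oooo-oooooo-oooo--
position 15 holds o

o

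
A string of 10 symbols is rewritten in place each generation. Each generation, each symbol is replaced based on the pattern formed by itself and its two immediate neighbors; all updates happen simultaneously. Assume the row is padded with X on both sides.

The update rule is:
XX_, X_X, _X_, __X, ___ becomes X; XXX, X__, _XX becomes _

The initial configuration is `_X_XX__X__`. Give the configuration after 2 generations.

XXX_X_XX_X
__XXXX_XX_

__XXXX_XX_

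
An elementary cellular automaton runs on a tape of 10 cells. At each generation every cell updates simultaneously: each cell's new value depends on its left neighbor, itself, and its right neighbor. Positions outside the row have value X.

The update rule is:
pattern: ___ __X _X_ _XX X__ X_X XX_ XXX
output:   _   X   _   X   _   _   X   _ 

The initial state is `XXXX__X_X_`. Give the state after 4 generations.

_______XX_

___X_X____
__X______X
_X______XX
_______XX_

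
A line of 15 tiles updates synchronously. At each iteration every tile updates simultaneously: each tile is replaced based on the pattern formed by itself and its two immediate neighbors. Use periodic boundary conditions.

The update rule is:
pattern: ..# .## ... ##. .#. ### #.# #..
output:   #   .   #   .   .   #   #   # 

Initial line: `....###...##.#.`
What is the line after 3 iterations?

####.#.###..#.#
###.#.#.#.##.#.
.#.#.#.#.#..#.#

.#.#.#.#.#..#.#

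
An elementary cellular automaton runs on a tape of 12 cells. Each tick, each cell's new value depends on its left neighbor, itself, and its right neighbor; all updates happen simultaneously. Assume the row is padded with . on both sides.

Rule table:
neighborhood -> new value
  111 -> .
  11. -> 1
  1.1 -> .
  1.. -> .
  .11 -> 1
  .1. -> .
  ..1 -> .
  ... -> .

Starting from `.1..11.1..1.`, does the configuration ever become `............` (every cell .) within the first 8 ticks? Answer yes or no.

tick 1: ....11......
tick 2: ....11......  (fixed point — unchanged through tick 8)
tick 8 is ....11......, still not uniform .

no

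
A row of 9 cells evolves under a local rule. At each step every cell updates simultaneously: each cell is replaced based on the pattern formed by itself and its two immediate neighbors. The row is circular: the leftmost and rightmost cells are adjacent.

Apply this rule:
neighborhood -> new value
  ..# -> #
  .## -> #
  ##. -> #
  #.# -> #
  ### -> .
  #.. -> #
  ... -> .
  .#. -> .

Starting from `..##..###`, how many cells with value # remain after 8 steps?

#######.#
......###
#....##.#
##..#####
.####....
##..##...
#######.#  (repeats step 1; period 6)
step 8: ......###
count of #: 3

3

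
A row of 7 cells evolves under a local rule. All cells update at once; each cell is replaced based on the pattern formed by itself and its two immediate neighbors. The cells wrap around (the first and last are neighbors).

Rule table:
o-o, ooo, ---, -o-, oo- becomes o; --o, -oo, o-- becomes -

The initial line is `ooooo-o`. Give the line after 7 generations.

ooooo-o

generation 1: oooooo-
generation 2: -oooooo
generation 3: o-ooooo
generation 4: oo-oooo
generation 5: ooo-ooo
generation 6: oooo-oo
generation 7: ooooo-o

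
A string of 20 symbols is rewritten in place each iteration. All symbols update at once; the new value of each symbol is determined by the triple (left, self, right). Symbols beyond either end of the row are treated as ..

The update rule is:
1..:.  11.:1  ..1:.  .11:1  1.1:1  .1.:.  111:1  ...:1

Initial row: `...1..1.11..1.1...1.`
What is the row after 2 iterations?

11.....111...1..1...
11.111.111.1......11

11.111.111.1......11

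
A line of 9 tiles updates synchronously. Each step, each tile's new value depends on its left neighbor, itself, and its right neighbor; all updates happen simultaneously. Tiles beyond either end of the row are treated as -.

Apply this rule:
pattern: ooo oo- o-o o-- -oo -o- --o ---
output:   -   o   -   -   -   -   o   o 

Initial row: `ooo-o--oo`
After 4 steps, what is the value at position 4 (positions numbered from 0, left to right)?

step 1: --o---o-o
step 2: oo--oo---
step 3: -o-o-o-oo
step 4: o-------o
position 4 holds -

-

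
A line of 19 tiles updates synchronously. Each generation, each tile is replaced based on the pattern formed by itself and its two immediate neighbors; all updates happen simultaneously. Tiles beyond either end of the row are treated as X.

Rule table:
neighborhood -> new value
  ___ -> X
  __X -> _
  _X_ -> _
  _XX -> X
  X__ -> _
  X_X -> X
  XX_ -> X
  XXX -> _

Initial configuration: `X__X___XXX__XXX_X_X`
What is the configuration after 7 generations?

X_XXXX_X_XX______X_

generation 1: X____X_X_X__X_XX_XX
generation 2: X_XX__X_X____XXXXX_
generation 3: XXXX___X__XX_X___XX
generation 4: ___X_X____XXX__X_X_
generation 5: _X__X__XX_X_X___X_X
generation 6: X______XXX_X__X__XX
generation 7: X_XXXX_X_XX______X_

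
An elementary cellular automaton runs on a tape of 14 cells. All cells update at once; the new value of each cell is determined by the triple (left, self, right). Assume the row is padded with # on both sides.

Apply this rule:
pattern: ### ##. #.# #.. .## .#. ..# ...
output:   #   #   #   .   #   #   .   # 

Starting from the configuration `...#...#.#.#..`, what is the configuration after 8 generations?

.#.#.#.#####..
############..
############..  (fixed point — unchanged through generation 8)

############..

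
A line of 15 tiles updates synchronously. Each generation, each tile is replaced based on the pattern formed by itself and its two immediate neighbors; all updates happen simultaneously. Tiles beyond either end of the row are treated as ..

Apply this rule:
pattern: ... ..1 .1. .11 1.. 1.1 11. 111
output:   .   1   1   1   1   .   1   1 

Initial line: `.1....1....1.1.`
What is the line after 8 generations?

generation 1: 111..111..11.11
generation 2: 111111111111.11
generation 3: 111111111111.11  (fixed point — unchanged through generation 8)

111111111111.11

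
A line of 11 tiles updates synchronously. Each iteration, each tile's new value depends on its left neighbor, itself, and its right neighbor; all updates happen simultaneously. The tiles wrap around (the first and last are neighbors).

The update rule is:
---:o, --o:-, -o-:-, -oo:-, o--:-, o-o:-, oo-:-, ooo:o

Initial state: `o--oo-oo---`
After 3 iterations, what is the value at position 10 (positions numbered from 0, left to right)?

---------o-
oooooooo---
-oooooo--o-
position 10 holds -

-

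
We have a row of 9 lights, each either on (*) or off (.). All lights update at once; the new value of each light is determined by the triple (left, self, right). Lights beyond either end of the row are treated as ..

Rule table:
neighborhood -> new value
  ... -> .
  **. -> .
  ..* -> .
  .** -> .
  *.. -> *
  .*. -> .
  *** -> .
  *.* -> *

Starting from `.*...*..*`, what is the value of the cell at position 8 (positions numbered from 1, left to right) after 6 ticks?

..*...*..
...*...*.
....*...*
.....*...
......*..
.......*.
position 8 holds *

*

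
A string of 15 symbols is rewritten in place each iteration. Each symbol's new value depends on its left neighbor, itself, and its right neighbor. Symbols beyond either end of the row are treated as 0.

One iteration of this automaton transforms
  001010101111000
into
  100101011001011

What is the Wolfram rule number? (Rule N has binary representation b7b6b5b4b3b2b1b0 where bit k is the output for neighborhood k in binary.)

position 9: 111 → 0  (bit 7 = 0)
position 11: 110 → 1  (bit 6 = 1)
position 3: 101 → 1  (bit 5 = 1)
position 12: 100 → 0  (bit 4 = 0)
position 8: 011 → 1  (bit 3 = 1)
position 2: 010 → 0  (bit 2 = 0)
position 1: 001 → 0  (bit 1 = 0)
position 0: 000 → 1  (bit 0 = 1)
bits b7..b0 = 01101001 = 105

105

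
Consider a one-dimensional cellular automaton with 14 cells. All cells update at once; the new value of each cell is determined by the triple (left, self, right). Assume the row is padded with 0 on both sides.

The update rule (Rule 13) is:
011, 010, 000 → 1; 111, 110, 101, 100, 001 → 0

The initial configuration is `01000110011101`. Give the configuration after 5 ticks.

01010101010101

01010100010001
01010101010101
01010101010101  (fixed point — unchanged through tick 5)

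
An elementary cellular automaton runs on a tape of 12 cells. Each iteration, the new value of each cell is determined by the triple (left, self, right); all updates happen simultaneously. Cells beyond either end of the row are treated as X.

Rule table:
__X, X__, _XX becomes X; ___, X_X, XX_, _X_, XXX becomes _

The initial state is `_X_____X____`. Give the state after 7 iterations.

XXX_XX__X_XX

__X___X_X__X
XX_X_X___XXX
______X_XX__
X____X__X_XX
_X__X_XX__X_
__XX__X_XX__
XXX_XX__X_XX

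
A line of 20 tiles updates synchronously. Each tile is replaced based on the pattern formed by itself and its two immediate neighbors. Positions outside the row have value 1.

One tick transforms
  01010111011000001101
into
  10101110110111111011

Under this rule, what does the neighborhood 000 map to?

1

At position 12 the neighborhood is 000; the next row has 1 there.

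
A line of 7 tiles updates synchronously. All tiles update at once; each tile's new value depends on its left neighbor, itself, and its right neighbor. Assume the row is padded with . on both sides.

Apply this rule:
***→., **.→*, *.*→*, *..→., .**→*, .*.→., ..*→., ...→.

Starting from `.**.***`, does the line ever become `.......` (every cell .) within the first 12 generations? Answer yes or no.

no

.****.*
.*..**.
....**.
....**.  (fixed point — unchanged through generation 12)
generation 12 is ....**., still not uniform .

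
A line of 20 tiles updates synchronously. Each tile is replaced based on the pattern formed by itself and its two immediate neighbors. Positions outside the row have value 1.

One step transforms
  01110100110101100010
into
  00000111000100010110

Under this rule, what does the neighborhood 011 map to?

0

At position 1 the neighborhood is 011; the next row has 0 there.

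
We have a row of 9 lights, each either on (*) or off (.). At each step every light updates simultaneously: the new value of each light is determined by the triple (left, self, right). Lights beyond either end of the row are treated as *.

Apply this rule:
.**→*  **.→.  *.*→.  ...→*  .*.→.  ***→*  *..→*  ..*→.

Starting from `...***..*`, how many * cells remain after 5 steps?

4

step 1: **.**.*.*
step 2: *..*....*
step 3: .*..***.*
step 4: ..*.**..*
step 5: *...*.*.*
count of *: 4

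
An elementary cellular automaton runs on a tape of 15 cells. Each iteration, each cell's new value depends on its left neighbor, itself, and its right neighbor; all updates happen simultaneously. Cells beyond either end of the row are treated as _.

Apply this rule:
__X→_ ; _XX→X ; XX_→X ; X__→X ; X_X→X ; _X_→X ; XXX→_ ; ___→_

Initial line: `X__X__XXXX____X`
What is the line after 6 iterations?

X_XX___X_XX___X

iteration 1: XX_XX_X__XX___X
iteration 2: XXXXXXXX_XXX__X
iteration 3: X______XXX_XX_X
iteration 4: XX_____X_XXXXXX
iteration 5: XXX____XXX____X
iteration 6: X_XX___X_XX___X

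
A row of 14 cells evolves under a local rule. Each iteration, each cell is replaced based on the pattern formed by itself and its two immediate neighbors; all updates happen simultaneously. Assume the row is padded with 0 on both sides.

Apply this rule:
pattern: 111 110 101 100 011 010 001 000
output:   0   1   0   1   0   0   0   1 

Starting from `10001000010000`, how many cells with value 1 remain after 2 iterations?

5

01100111001111
00110001100001
count of 1: 5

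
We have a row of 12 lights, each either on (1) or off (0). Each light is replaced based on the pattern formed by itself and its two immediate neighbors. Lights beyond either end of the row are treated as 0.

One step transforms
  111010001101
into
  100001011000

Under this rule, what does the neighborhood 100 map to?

1

At position 5 the neighborhood is 100; the next row has 1 there.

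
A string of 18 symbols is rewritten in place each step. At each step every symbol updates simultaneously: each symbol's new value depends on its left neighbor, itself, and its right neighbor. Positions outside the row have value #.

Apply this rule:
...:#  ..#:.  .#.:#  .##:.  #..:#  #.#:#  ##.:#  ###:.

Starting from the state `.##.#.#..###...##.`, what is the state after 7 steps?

##...###..###...##

#.######...###..##
##.....###...##...
.#####...###..###.
#....###...##...##
####...###..###...
...###...##...###.
##...###..###...##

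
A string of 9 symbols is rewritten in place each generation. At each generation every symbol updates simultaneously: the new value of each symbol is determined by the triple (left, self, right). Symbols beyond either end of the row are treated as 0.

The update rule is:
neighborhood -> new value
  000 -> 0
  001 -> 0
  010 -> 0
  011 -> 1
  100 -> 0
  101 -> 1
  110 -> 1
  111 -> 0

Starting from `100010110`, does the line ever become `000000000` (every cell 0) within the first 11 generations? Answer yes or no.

000001110
000001010
000000100
000000000
all cells are 0 at generation 4

yes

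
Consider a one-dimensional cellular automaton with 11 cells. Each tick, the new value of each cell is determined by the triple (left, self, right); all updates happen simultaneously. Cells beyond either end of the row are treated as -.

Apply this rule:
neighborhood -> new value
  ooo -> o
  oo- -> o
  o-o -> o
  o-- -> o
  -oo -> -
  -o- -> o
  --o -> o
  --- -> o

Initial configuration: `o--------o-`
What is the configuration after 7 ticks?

oo-oo-ooooo

ooooooooooo
-oooooooooo
o-ooooooooo
oo-oooooooo
-oo-ooooooo
o-oo-oooooo
oo-oo-ooooo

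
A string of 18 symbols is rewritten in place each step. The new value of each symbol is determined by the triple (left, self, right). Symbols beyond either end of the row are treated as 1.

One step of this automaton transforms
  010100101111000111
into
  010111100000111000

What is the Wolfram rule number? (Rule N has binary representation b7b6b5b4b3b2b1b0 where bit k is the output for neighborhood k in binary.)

23

position 9: 111 → 0  (bit 7 = 0)
position 11: 110 → 0  (bit 6 = 0)
position 0: 101 → 0  (bit 5 = 0)
position 4: 100 → 1  (bit 4 = 1)
position 8: 011 → 0  (bit 3 = 0)
position 1: 010 → 1  (bit 2 = 1)
position 5: 001 → 1  (bit 1 = 1)
position 13: 000 → 1  (bit 0 = 1)
bits b7..b0 = 00010111 = 23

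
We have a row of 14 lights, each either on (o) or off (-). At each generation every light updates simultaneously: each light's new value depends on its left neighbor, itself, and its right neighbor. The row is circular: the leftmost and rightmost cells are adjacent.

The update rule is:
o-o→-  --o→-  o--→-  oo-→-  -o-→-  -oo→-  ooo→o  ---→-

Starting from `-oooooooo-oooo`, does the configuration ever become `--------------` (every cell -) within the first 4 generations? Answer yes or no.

generation 1: --oooooo---oo-
generation 2: ---oooo-------
generation 3: ----oo--------
generation 4: --------------
all cells are - at generation 4

yes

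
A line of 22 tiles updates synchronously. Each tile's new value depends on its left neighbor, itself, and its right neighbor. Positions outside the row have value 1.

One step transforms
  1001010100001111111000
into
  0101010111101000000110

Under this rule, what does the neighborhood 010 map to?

1

At position 3 the neighborhood is 010; the next row has 1 there.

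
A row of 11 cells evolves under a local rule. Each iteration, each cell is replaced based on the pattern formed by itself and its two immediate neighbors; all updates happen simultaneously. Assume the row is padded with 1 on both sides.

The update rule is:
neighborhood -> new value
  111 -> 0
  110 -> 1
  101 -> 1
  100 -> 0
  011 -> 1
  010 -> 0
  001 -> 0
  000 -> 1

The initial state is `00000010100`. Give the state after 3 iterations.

01111001000
11001000010
01000011001

01000011001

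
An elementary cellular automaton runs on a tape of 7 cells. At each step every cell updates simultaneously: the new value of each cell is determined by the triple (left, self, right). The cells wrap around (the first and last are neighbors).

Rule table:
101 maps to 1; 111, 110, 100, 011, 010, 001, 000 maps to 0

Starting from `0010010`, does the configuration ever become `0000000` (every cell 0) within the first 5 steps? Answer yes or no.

yes

0000000
all cells are 0 at step 1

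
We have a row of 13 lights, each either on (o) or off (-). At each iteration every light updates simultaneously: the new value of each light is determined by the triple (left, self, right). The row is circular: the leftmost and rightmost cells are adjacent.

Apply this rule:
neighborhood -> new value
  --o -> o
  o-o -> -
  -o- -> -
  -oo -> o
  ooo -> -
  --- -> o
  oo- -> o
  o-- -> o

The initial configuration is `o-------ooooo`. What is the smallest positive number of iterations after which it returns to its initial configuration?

ooooooooo----
o-------ooooo

2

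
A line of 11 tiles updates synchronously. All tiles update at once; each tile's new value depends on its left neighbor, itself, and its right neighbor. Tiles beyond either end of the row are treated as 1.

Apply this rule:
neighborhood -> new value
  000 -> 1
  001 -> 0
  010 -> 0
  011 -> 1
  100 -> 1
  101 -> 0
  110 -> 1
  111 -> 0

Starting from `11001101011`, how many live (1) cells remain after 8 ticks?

tick 1: 01101100010
tick 2: 01101111000
tick 3: 01101001110
tick 4: 01100101010
tick 5: 01110000000
tick 6: 01011111110
tick 7: 00010000010
tick 8: 11001111000
count of 1: 6

6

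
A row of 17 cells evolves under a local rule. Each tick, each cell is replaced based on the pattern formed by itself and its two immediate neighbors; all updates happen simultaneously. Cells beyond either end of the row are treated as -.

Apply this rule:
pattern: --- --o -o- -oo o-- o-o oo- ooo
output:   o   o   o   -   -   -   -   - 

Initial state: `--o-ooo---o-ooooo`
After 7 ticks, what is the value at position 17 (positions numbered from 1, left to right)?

-

ooo-----ooo------
----oooo----ooooo
oooo-----ooo-----
-----oooo----oooo
ooooo-----ooo----
------oooo----ooo
oooooo-----ooo---
position 17 holds -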